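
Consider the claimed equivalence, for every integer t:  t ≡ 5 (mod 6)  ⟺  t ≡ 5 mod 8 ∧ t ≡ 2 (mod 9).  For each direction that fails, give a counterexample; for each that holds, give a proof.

Not equivalent: only (⇐) holds.

Forward direction. This fails: t = 65 gives 65 ≡ 5 (mod 6) but 65 ≡ 1 (mod 8), so the conjunction on the right does not hold.

Converse. If t ≡ 5 (mod 8) and t ≡ 2 (mod 9), then by the Chinese remainder theorem t ≡ 29 (mod 72). Since 29 ≡ 5 (mod 6) and 6 ∣ 72, we get t ≡ 5 (mod 6).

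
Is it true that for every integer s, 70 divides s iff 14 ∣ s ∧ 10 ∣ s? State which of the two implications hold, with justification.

Both directions hold; the statement is true.

(⟹) If 70 ∣ s, write s = 70q. Since 70 = 5·14, s = 14·(5q), so 14 ∣ s; and since 70 = 7·10, s = 10·(7q), so 10 ∣ s.

(⟸) Suppose 14 ∣ s and 10 ∣ s. Any common multiple of 14 and 10 is a multiple of their lcm; here lcm(14, 10) = 14·10/gcd(14, 10) = 140/2 = 70, so 70 ∣ s.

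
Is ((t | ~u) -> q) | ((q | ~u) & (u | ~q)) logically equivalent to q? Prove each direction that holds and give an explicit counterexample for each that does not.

Only the converse holds.

(⟹) This fails. Under t = F, q = F, u = F, the left side is true but the right side is false.

(⟸) Assume the antecedent. If t is true, the antecedent forces (t = T, q = T, u = F) or (t = T, q = T, u = T), and the consequent holds there. If t is false, the consequent reduces to true regardless of the other variables. Either way the consequent holds.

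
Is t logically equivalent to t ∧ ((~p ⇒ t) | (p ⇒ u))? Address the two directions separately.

[⇐] Assume the antecedent. If t is true, t reduces to true regardless of the other variables. If t is false, the antecedent cannot hold. Either way t holds.

[⇒] Assume the antecedent. If t is true, t ∧ ((~p ⇒ t) | (p ⇒ u)) reduces to true regardless of the other variables. If t is false, the antecedent cannot hold. Either way t ∧ ((~p ⇒ t) | (p ⇒ u)) holds.

The biconditional holds.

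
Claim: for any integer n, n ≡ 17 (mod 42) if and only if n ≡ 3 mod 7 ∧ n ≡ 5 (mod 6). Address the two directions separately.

Both implications hold.

Converse. If n ≡ 3 (mod 7) and n ≡ 5 (mod 6), then by the Chinese remainder theorem n ≡ 17 (mod 42). This is exactly n ≡ 17 (mod 42).

Forward direction. Suppose n ≡ 17 (mod 42); write n = 42j + 17. Since 7 ∣ 42, reducing mod 7 gives n ≡ 17 ≡ 3 (mod 7); since 6 ∣ 42, reducing mod 6 gives n ≡ 17 ≡ 5 (mod 6).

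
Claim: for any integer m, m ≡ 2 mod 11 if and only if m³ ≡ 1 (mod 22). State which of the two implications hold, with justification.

Forward direction. This fails: take m = 2. Then 2 ≡ 2 (mod 11), but 2³ = 8 ≡ 8 (mod 22), not 1.

Converse. This fails: take m = 1. Then 1³ = 1 ≡ 1 (mod 22), yet 1 ≡ 1 (mod 11), not 2.

(⇒) fails and (⇐) fails.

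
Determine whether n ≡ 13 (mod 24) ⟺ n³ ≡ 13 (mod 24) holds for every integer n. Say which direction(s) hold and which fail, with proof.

(⇒) Suppose n ≡ 13 (mod 24). Write n = 24j + 13. Then (24j + 13)³ = 13824j³ + 22464j² + 12168j + 2197 = 24(576j³ + 936j² + 507j + 91) + 13, so n³ ≡ 13 (mod 24).

(⇐) Conversely, suppose n³ ≡ 13 (mod 24). The only residue r in {0, …, 23} with r³ ≡ 13 (mod 24) is r = 13, so n ≡ 13 (mod 24).

Both directions hold; the statement is true.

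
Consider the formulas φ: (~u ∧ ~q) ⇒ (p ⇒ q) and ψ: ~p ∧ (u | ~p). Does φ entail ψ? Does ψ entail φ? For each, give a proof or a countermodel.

Only the reverse direction holds.

[⇒] This fails. Under u = T, p = T, q = F, the left side is true but the right side is false.

[⇐] Assume the antecedent. If u is true, (~u ∧ ~q) ⇒ (p ⇒ q) reduces to true regardless of the other variables. If u is false, the antecedent forces (u = F, p = F, q = F) or (u = F, p = F, q = T), and (~u ∧ ~q) ⇒ (p ⇒ q) holds there. Either way (~u ∧ ~q) ⇒ (p ⇒ q) holds.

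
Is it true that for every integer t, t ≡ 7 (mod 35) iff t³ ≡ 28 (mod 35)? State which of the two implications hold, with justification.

(←) Suppose t³ ≡ 28 (mod 35). The only residue r in {0, …, 34} with r³ ≡ 28 (mod 35) is r = 7, so t ≡ 7 (mod 35).

(→) Suppose t ≡ 7 (mod 35). Write t = 35j + 7. Then (35j + 7)³ = 42875j³ + 25725j² + 5145j + 343 = 35(1225j³ + 735j² + 147j + 9) + 28, so t³ ≡ 28 (mod 35).

Both implications hold.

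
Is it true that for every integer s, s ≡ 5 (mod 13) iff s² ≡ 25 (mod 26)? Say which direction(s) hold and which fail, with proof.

(→) This fails: take s = 18. Then 18 ≡ 5 (mod 13), but 18² = 324 ≡ 12 (mod 26), not 25.

(←) This fails: take s = 21. Then 21² = 441 ≡ 25 (mod 26), yet 21 ≡ 8 (mod 13), not 5.

Neither implication holds.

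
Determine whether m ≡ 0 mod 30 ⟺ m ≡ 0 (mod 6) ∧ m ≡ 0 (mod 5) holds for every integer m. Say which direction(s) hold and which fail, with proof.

(⟹) Suppose m ≡ 0 (mod 30); write m = 30j + 0. Since 6 ∣ 30, reducing mod 6 gives m ≡ 0 (mod 6); since 5 ∣ 30, reducing mod 5 gives m ≡ 0 (mod 5).

(⟸) Conversely, if m ≡ 0 (mod 6) and m ≡ 0 (mod 5), then by the Chinese remainder theorem m ≡ 0 (mod 30). This is exactly m ≡ 0 (mod 30).

The biconditional holds.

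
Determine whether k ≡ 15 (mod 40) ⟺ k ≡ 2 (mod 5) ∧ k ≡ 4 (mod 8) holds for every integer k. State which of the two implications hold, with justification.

(⇒) fails and (⇐) fails.

Forward direction. This fails: k = 15 gives 15 ≡ 15 (mod 40) but 15 ≡ 0 (mod 5), so the conjunction on the right does not hold.

Converse. This fails: k = 12 satisfies both congruences on the right (12 ≡ 2 mod 5 and 12 ≡ 4 mod 8) yet 12 ≡ 12 (mod 40), not 15.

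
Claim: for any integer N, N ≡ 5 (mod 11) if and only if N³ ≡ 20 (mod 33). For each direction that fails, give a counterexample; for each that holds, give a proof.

Neither implication holds.

(⟹) This fails: take N = 5. Then 5 ≡ 5 (mod 11), but 5³ = 125 ≡ 26 (mod 33), not 20.

(⟸) This fails: take N = 26. Then 26³ = 17576 ≡ 20 (mod 33), yet 26 ≡ 4 (mod 11), not 5.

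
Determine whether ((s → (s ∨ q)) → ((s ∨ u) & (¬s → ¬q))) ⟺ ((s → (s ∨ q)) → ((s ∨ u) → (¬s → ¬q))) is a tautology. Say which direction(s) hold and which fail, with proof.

The forward direction holds; the converse fails.

(⇒) Assume the antecedent. If q is true, the antecedent forces (q = T, u = F, s = T) or (q = T, u = T, s = T), and the consequent holds there. If q is false, the consequent reduces to true regardless of the other variables. Either way the consequent holds.

(⇐) This fails. Under q = F, u = F, s = F, the left side is false but the right side is true.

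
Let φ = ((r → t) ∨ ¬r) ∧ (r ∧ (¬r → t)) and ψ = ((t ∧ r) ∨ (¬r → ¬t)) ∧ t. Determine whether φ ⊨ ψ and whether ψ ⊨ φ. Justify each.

Both directions hold; the statement is true.

[⇒] Assume the antecedent. If t is true, the antecedent forces (t = T, r = T), and ((t ∧ r) ∨ (¬r → ¬t)) ∧ t holds there. If t is false, the antecedent cannot hold. Either way ((t ∧ r) ∨ (¬r → ¬t)) ∧ t holds.

[⇐] Assume the antecedent. If t is true, the antecedent forces (t = T, r = T), and the consequent holds there. If t is false, the antecedent cannot hold. Either way the consequent holds.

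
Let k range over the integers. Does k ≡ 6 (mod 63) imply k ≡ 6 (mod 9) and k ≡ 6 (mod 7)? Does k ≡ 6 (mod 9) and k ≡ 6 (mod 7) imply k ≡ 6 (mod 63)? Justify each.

[⇒] Suppose k ≡ 6 (mod 63); write k = 63j + 6. Since 9 ∣ 63, reducing mod 9 gives k ≡ 6 (mod 9); since 7 ∣ 63, reducing mod 7 gives k ≡ 6 (mod 7).

[⇐] Conversely, if k ≡ 6 (mod 9) and k ≡ 6 (mod 7), then by the Chinese remainder theorem k ≡ 6 (mod 63). This is exactly k ≡ 6 (mod 63).

The biconditional holds.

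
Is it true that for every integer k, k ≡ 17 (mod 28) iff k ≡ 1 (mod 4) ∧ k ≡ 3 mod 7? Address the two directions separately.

Equivalent; both directions hold.

(⇐) If k ≡ 1 (mod 4) and k ≡ 3 (mod 7), then by the Chinese remainder theorem k ≡ 17 (mod 28). This is exactly k ≡ 17 (mod 28).

(⇒) Suppose k ≡ 17 (mod 28); write k = 28j + 17. Since 4 ∣ 28, reducing mod 4 gives k ≡ 17 ≡ 1 (mod 4); since 7 ∣ 28, reducing mod 7 gives k ≡ 17 ≡ 3 (mod 7).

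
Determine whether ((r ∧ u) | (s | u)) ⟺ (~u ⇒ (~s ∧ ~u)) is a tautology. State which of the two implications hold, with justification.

(⟹) This fails. Under u = F, s = T, r = F, the left side is true but the right side is false.

(⟸) This fails. Under u = F, s = F, r = F, the left side is false but the right side is true.

Neither direction holds.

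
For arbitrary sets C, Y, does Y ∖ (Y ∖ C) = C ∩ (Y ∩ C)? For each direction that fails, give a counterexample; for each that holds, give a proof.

Both inclusions hold.

(⊇) Let x ∈ C ∩ (Y ∩ C). Then x ∈ C ∩ Y, from which x ∈ Y ∖ (Y ∖ C).

(⊆) Let x ∈ Y ∖ (Y ∖ C). Then x ∈ C ∩ Y, from which x ∈ C ∩ (Y ∩ C).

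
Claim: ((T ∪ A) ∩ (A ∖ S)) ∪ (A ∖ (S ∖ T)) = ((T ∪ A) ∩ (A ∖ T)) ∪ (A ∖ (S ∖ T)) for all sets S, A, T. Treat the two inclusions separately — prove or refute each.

(⊆) holds; (⊇) fails.

(⊆) Let x ∈ ((T ∪ A) ∩ (A ∖ S)) ∪ (A ∖ (S ∖ T)). Then either x ∈ A and x ∉ S, T; or x ∈ A ∩ T and x ∉ S; or x ∈ S ∩ A ∩ T. In each case x ∈ ((T ∪ A) ∩ (A ∖ T)) ∪ (A ∖ (S ∖ T)), so ((T ∪ A) ∩ (A ∖ S)) ∪ (A ∖ (S ∖ T)) ⊆ ((T ∪ A) ∩ (A ∖ T)) ∪ (A ∖ (S ∖ T)).

(⊇) This inclusion fails. Take S = {1}, A = {1}, T = ∅; then 1 ∈ ((T ∪ A) ∩ (A ∖ T)) ∪ (A ∖ (S ∖ T)) but 1 ∉ ((T ∪ A) ∩ (A ∖ S)) ∪ (A ∖ (S ∖ T)).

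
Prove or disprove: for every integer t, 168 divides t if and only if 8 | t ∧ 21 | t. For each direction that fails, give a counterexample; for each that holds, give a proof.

(→) If 168 ∣ t, write t = 168q. Since 168 = 21·8, t = 8·(21q), so 8 ∣ t; and since 168 = 8·21, t = 21·(8q), so 21 ∣ t.

(←) Suppose 8 ∣ t and 21 ∣ t. Any common multiple of 8 and 21 is a multiple of their lcm; here gcd(8, 21) = 1, so lcm(8, 21) = 8·21 = 168, so 168 ∣ t.

The biconditional holds.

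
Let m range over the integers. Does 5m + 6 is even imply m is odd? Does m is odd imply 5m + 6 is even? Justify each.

(⇒) fails and (⇐) fails.

Forward direction. This fails: m = 6 gives 5m + 6 = 36, which is even, but 6 is even, not odd.

Converse. This also fails: m = 3 is odd, but 5m + 6 = 21 is odd, not even.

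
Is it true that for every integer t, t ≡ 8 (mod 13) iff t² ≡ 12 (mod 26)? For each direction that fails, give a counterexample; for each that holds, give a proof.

(⇒) fails and (⇐) fails.

[⇒] This fails: take t = 21. Then 21 ≡ 8 (mod 13), but 21² = 441 ≡ 25 (mod 26), not 12.

[⇐] This fails: take t = 18. Then 18² = 324 ≡ 12 (mod 26), yet 18 ≡ 5 (mod 13), not 8.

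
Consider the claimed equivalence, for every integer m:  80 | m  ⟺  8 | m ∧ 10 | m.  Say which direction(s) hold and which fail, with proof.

Forward direction. If 80 ∣ m, write m = 80q. Since 80 = 10·8, m = 8·(10q), so 8 ∣ m; and since 80 = 8·10, m = 10·(8q), so 10 ∣ m.

Converse. This fails: take m = 40. Both 8 ∣ 40 and 10 ∣ 40, yet 40 is not a multiple of 80 (since 40 = 0·80 + 40), so 80 ∤ 40.

Only the forward direction holds.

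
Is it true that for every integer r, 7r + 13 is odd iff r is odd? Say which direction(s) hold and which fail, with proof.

Both directions fail.

(⟹) This fails: r = 2 gives 7r + 13 = 27, which is odd, but 2 is even, not odd.

(⟸) This also fails: r = 1 is odd, but 7r + 13 = 20 is even, not odd.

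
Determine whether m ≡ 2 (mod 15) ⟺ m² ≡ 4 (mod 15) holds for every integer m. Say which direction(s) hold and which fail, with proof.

Only the forward direction holds.

Converse. This fails: take m = 7. Then 7² = 49 ≡ 4 (mod 15), yet 7 ≡ 7 (mod 15), not 2.

Forward direction. Suppose m ≡ 2 (mod 15). Write m = 15j + 2. Then (15j + 2)² = 225j² + 60j + 4 = 15(15j² + 4j) + 4, so m² ≡ 4 (mod 15).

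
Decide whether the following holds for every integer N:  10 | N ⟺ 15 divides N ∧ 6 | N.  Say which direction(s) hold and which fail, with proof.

Not equivalent: only (⇐) holds.

[⇒] This fails: take N = 10. Certainly 10 ∣ 10, but 15 ∤ 10.

[⇐] Suppose 15 ∣ N and 6 ∣ N. Any common multiple of 15 and 6 is a multiple of their lcm; here lcm(15, 6) = 15·6/gcd(15, 6) = 90/3 = 30, so 30 ∣ N. Since 10 ∣ 30, it follows that 10 ∣ N.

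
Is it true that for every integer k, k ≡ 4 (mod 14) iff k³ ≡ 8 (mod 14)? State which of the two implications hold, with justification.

(⟹) Suppose k ≡ 4 (mod 14). Write k = 14j + 4. Then (14j + 4)³ = 2744j³ + 2352j² + 672j + 64 = 14(196j³ + 168j² + 48j + 4) + 8, so k³ ≡ 8 (mod 14).

(⟸) This fails: take k = 2. Then 2³ = 8 ≡ 8 (mod 14), yet 2 ≡ 2 (mod 14), not 4.

Only the forward direction holds.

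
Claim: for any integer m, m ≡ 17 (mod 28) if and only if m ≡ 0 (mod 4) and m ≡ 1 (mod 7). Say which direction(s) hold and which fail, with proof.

Forward direction. This fails: m = 17 gives 17 ≡ 17 (mod 28) but 17 ≡ 1 (mod 4), so the conjunction on the right does not hold.

Converse. This fails: m = 8 satisfies both congruences on the right (8 ≡ 0 mod 4 and 8 ≡ 1 mod 7) yet 8 ≡ 8 (mod 28), not 17.

(⇒) fails and (⇐) fails.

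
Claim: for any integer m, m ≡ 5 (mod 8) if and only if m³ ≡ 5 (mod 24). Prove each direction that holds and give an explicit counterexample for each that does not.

Only the reverse direction holds.

(→) This fails: take m = 13. Then 13 ≡ 5 (mod 8), but 13³ = 2197 ≡ 13 (mod 24), not 5.

(←) Conversely, the residues r modulo 24 with r³ ≡ 5 (mod 24) are exactly {5}, and each is ≡ 5 (mod 8).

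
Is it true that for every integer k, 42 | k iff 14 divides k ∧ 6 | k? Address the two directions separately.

(⟸) Suppose 14 ∣ k and 6 ∣ k. Any common multiple of 14 and 6 is a multiple of their lcm; here lcm(14, 6) = 14·6/gcd(14, 6) = 84/2 = 42, so 42 ∣ k.

(⟹) If 42 ∣ k, write k = 42q. Since 42 = 3·14, k = 14·(3q), so 14 ∣ k; and since 42 = 7·6, k = 6·(7q), so 6 ∣ k.

Both directions hold.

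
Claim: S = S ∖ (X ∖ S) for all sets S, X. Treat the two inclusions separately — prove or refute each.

(⟹) Let x ∈ S. Then either x ∈ S and x ∉ X; or x ∈ S ∩ X. In each case x ∈ S ∖ (X ∖ S), so S ⊆ S ∖ (X ∖ S).

(⟸) Let x ∈ S ∖ (X ∖ S). Then either x ∈ S and x ∉ X; or x ∈ S ∩ X. In each case x ∈ S, so S ∖ (X ∖ S) ⊆ S.

Both inclusions hold; the sets are equal.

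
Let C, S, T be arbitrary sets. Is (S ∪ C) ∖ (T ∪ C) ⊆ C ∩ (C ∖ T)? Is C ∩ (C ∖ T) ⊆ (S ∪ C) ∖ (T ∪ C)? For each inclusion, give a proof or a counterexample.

(⟹) This inclusion fails. Take C = ∅, S = {1}, T = ∅; then 1 ∈ (S ∪ C) ∖ (T ∪ C) but 1 ∉ C ∩ (C ∖ T).

(⟸) This inclusion fails. Take C = {1}, S = ∅, T = ∅; then 1 ∈ C ∩ (C ∖ T) but 1 ∉ (S ∪ C) ∖ (T ∪ C).

(⊆) fails and (⊇) fails.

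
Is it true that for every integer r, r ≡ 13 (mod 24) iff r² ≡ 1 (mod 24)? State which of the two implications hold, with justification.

The forward direction holds; the converse fails.

(→) Suppose r ≡ 13 (mod 24). Write r = 24j + 13. Then (24j + 13)² = 576j² + 624j + 169 = 24(24j² + 26j + 7) + 1, so r² ≡ 1 (mod 24).

(←) This fails: take r = 1. Then 1² = 1 ≡ 1 (mod 24), yet 1 ≡ 1 (mod 24), not 13.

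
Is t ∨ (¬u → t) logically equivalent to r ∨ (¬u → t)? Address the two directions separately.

Only the forward implication holds.

(⇐) This fails. Under u = F, r = T, t = F, the left side is false but the right side is true.

(⇒) Assume the antecedent. If u is true, r ∨ (¬u → t) reduces to true regardless of the other variables. If u is false, the antecedent forces (u = F, r = F, t = T) or (u = F, r = T, t = T), and r ∨ (¬u → t) holds there. Either way r ∨ (¬u → t) holds.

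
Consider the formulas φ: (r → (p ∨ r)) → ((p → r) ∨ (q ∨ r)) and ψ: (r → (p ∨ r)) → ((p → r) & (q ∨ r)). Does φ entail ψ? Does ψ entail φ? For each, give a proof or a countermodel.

Forward direction. This fails. Under r = F, p = F, q = F, the left side is true but the right side is false.

Converse. Assume the antecedent. If r is true, the consequent reduces to true regardless of the other variables. If r is false, the antecedent forces (r = F, p = F, q = T), and the consequent holds there. Either way the consequent holds.

(⇒) fails; (⇐) holds.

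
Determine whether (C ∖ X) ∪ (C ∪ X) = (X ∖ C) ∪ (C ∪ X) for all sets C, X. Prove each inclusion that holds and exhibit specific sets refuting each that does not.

The two sets are equal.

Reverse inclusion. Let x ∈ (X ∖ C) ∪ (C ∪ X). Then either x ∈ C and x ∉ X; or x ∈ X and x ∉ C; or x ∈ C ∩ X. In each case x ∈ (C ∖ X) ∪ (C ∪ X), so (X ∖ C) ∪ (C ∪ X) ⊆ (C ∖ X) ∪ (C ∪ X).

Forward inclusion. Let x ∈ (C ∖ X) ∪ (C ∪ X). Then either x ∈ C and x ∉ X; or x ∈ X and x ∉ C; or x ∈ C ∩ X. In each case x ∈ (X ∖ C) ∪ (C ∪ X), so (C ∖ X) ∪ (C ∪ X) ⊆ (X ∖ C) ∪ (C ∪ X).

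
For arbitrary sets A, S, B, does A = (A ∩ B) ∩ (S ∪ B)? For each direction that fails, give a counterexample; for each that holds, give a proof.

Forward inclusion. This inclusion fails. Take A = {1}, S = ∅, B = ∅; then 1 ∈ A but 1 ∉ (A ∩ B) ∩ (S ∪ B).

Reverse inclusion. Let x ∈ (A ∩ B) ∩ (S ∪ B). Then either x ∈ A ∩ B and x ∉ S; or x ∈ A ∩ S ∩ B. In each case x ∈ A, so (A ∩ B) ∩ (S ∪ B) ⊆ A.

The sets are not equal: only the reverse inclusion holds.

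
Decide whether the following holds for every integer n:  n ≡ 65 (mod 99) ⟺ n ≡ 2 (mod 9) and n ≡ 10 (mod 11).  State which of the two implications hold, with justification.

Forward direction. Suppose n ≡ 65 (mod 99); write n = 99j + 65. Since 9 ∣ 99, reducing mod 9 gives n ≡ 65 ≡ 2 (mod 9); since 11 ∣ 99, reducing mod 11 gives n ≡ 65 ≡ 10 (mod 11).

Converse. If n ≡ 2 (mod 9) and n ≡ 10 (mod 11), then by the Chinese remainder theorem n ≡ 65 (mod 99). This is exactly n ≡ 65 (mod 99).

Both implications hold.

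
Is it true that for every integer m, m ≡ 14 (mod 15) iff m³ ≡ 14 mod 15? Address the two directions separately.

(⟸) Suppose m³ ≡ 14 (mod 15). The only residue r in {0, …, 14} with r³ ≡ 14 (mod 15) is r = 14, so m ≡ 14 (mod 15).

(⟹) Suppose m ≡ 14 (mod 15). Write m = 15j + 14. Then (15j + 14)³ = 3375j³ + 9450j² + 8820j + 2744 = 15(225j³ + 630j² + 588j + 182) + 14, so m³ ≡ 14 (mod 15).

Equivalent; both directions hold.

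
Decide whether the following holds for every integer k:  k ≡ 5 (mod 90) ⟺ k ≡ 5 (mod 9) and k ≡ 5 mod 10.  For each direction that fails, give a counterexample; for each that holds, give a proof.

Both implications hold.

(⇒) Suppose k ≡ 5 (mod 90); write k = 90j + 5. Since 9 ∣ 90, reducing mod 9 gives k ≡ 5 (mod 9); since 10 ∣ 90, reducing mod 10 gives k ≡ 5 (mod 10).

(⇐) Conversely, if k ≡ 5 (mod 9) and k ≡ 5 (mod 10), then by the Chinese remainder theorem k ≡ 5 (mod 90). This is exactly k ≡ 5 (mod 90).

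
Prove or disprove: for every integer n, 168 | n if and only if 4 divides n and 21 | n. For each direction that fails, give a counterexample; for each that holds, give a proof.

(⟸) This fails: take n = 84. Both 4 ∣ 84 and 21 ∣ 84, yet 84 is not a multiple of 168 (since 84 = 0·168 + 84), so 168 ∤ 84.

(⟹) If 168 ∣ n, write n = 168q. Since 168 = 42·4, n = 4·(42q), so 4 ∣ n; and since 168 = 8·21, n = 21·(8q), so 21 ∣ n.

(⇒) holds; (⇐) fails.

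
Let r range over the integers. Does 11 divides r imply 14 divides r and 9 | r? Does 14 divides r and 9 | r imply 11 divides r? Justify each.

(⟹) This fails: take r = 11. Certainly 11 ∣ 11, but 14 ∤ 11.

(⟸) This fails: take r = 126. Both 14 ∣ 126 and 9 ∣ 126, yet 126 is not a multiple of 11 (since 126 = 11·11 + 5), so 11 ∤ 126.

Neither implication holds.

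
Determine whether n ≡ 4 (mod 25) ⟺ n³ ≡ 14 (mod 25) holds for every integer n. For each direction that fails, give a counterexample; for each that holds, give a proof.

[⇒] Suppose n ≡ 4 (mod 25). Write n = 25j + 4. Then (25j + 4)³ = 15625j³ + 7500j² + 1200j + 64 = 25(625j³ + 300j² + 48j + 2) + 14, so n³ ≡ 14 (mod 25).

[⇐] Conversely, suppose n³ ≡ 14 (mod 25). The only residue r in {0, …, 24} with r³ ≡ 14 (mod 25) is r = 4, so n ≡ 4 (mod 25).

Both directions hold.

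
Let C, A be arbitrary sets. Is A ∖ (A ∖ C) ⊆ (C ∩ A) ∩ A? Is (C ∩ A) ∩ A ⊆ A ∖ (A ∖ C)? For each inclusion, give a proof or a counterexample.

Both inclusions hold; the sets are equal.

(⊇) Let x ∈ (C ∩ A) ∩ A. Then x ∈ C ∩ A, from which x ∈ A ∖ (A ∖ C).

(⊆) Let x ∈ A ∖ (A ∖ C). Then x ∈ C ∩ A, from which x ∈ (C ∩ A) ∩ A.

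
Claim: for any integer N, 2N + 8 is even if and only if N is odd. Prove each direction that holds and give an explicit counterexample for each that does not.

Forward direction. This fails: take N = 6. Then 2N + 8 = 20, which is even, yet N = 6 is even, not odd.

Converse. Suppose N is odd. Since 2 is even, 2N is even for every N, so 2N + 8 has the same parity as 8, which is even. Hence 2N + 8 is even.

(⇒) fails; (⇐) holds.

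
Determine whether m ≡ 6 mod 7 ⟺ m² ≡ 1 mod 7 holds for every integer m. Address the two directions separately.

The forward direction holds; the converse fails.

Forward direction. Suppose m ≡ 6 mod 7. Write m = 7j + 6. Then (7j + 6)² = 49j² + 84j + 36 = 7(7j² + 12j + 5) + 1, so m² ≡ 1 (mod 7).

Converse. This fails: take m = 1. Then 1² = 1 ≡ 1 (mod 7), yet 1 ≡ 1 (mod 7), not 6.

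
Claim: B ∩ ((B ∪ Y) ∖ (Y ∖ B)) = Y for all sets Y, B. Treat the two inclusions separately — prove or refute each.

Neither inclusion holds.

(⟹) This inclusion fails. Take Y = ∅, B = {1}; then 1 ∈ B ∩ ((B ∪ Y) ∖ (Y ∖ B)) but 1 ∉ Y.

(⟸) This inclusion fails. Take Y = {1}, B = ∅; then 1 ∈ Y but 1 ∉ B ∩ ((B ∪ Y) ∖ (Y ∖ B)).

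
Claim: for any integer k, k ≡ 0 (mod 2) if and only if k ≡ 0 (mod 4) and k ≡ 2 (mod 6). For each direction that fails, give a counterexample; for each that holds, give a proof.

(⟹) This fails: k = 0 gives 0 ≡ 0 (mod 2) but 0 ≡ 0 (mod 6), so the conjunction on the right does not hold.

(⟸) Conversely, if k ≡ 0 (mod 4) and k ≡ 2 (mod 6), then by the Chinese remainder theorem k ≡ 8 (mod 12). Since 8 ≡ 0 (mod 2) and 2 ∣ 12, we get k ≡ 0 (mod 2).

The forward direction fails; the converse holds.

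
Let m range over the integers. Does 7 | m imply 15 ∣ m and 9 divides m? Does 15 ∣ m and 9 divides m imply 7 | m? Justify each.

(→) This fails: take m = 7. Certainly 7 ∣ 7, but 15 ∤ 7.

(←) This fails: take m = 45. Both 15 ∣ 45 and 9 ∣ 45, yet 45 is not a multiple of 7 (since 45 = 6·7 + 3), so 7 ∤ 45.

Neither implication holds.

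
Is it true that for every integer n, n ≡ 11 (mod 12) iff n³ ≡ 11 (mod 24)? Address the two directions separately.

(⟹) This fails: take n = 23. Then 23 ≡ 11 (mod 12), but 23³ = 12167 ≡ 23 (mod 24), not 11.

(⟸) Conversely, the residues r modulo 24 with r³ ≡ 11 (mod 24) are exactly {11}, and each is ≡ 11 (mod 12).

Not equivalent: only (⇐) holds.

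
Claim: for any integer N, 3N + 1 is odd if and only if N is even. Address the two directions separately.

[⇐] Suppose N is even; write N = 2j. Then 3N + 1 = 3·(2j) + 1 = 2·3j + 1, which is odd.

[⇒] Suppose 3N + 1 is odd. Since 3 is odd, 3N and N have the same parity, so 3N + 1 ≡ N + 1 (mod 2). As 1 is odd, 3N + 1 is odd exactly when N is even. Thus N is even.

Both directions hold; the statement is true.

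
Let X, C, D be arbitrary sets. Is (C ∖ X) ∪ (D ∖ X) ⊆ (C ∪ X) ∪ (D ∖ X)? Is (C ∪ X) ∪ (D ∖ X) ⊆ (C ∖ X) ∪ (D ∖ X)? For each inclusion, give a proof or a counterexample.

Only the forward inclusion holds.

Forward inclusion. Let x ∈ (C ∖ X) ∪ (D ∖ X). Then either x ∈ C and x ∉ X, D; or x ∈ D and x ∉ X, C; or x ∈ C ∩ D and x ∉ X. In each case x ∈ (C ∪ X) ∪ (D ∖ X), so (C ∖ X) ∪ (D ∖ X) ⊆ (C ∪ X) ∪ (D ∖ X).

Reverse inclusion. This inclusion fails. Take X = {1}, C = ∅, D = ∅; then 1 ∈ (C ∪ X) ∪ (D ∖ X) but 1 ∉ (C ∖ X) ∪ (D ∖ X).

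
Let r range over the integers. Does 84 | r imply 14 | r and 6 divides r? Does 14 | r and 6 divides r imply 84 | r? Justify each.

[⇒] If 84 ∣ r, write r = 84q. Since 84 = 6·14, r = 14·(6q), so 14 ∣ r; and since 84 = 14·6, r = 6·(14q), so 6 ∣ r.

[⇐] This fails: take r = 42. Both 14 ∣ 42 and 6 ∣ 42, yet 42 is not a multiple of 84 (since 42 = 0·84 + 42), so 84 ∤ 42.

Only the forward direction holds.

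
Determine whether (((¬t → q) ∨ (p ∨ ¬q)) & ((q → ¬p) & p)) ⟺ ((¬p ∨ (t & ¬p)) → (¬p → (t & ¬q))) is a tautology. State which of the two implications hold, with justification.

The forward direction holds; the converse fails.

(⟹) Assume the antecedent. If p is true, the consequent reduces to true regardless of the other variables. If p is false, the antecedent cannot hold. Either way the consequent holds.

(⟸) This fails. Under p = F, t = T, q = F, the left side is false but the right side is true.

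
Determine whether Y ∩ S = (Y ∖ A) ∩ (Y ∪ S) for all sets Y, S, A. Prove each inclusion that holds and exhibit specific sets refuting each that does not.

Forward inclusion. This inclusion fails. Take Y = {1}, S = {1}, A = {1}; then 1 ∈ Y ∩ S but 1 ∉ (Y ∖ A) ∩ (Y ∪ S).

Reverse inclusion. This inclusion fails. Take Y = {1}, S = ∅, A = ∅; then 1 ∈ (Y ∖ A) ∩ (Y ∪ S) but 1 ∉ Y ∩ S.

(⊆) fails and (⊇) fails.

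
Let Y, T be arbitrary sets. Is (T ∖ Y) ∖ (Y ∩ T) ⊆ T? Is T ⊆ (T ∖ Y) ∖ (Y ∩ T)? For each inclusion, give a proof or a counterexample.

(⟹) Let x ∈ (T ∖ Y) ∖ (Y ∩ T). Then x ∈ T and x ∉ Y, from which x ∈ T.

(⟸) This inclusion fails. Take Y = {1}, T = {1}; then 1 ∈ T but 1 ∉ (T ∖ Y) ∖ (Y ∩ T).

Only the forward inclusion holds.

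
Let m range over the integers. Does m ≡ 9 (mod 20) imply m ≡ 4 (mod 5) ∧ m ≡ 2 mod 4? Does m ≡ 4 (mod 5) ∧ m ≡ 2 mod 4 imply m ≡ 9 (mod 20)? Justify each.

(⇒) This fails: m = 9 gives 9 ≡ 9 (mod 20) but 9 ≡ 1 (mod 4), so the conjunction on the right does not hold.

(⇐) This fails: m = 14 satisfies both congruences on the right (14 ≡ 4 mod 5 and 14 ≡ 2 mod 4) yet 14 ≡ 14 (mod 20), not 9.

Neither implication holds.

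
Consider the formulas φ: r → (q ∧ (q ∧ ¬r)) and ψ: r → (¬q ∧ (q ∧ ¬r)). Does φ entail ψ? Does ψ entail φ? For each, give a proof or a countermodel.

Both implications hold.

(←) Assume the antecedent. If q is true, the antecedent forces (q = T, r = F), and r → (q ∧ (q ∧ ¬r)) holds there. If q is false, the antecedent forces (q = F, r = F), and r → (q ∧ (q ∧ ¬r)) holds there. Either way r → (q ∧ (q ∧ ¬r)) holds.

(→) Assume the antecedent. If q is true, the antecedent forces (q = T, r = F), and r → (¬q ∧ (q ∧ ¬r)) holds there. If q is false, the antecedent forces (q = F, r = F), and r → (¬q ∧ (q ∧ ¬r)) holds there. Either way r → (¬q ∧ (q ∧ ¬r)) holds.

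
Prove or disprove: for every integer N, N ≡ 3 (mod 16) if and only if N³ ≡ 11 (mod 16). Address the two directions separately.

Forward direction. Suppose N ≡ 3 (mod 16). Write N = 16j + 3. Then (16j + 3)³ = 4096j³ + 2304j² + 432j + 27 = 16(256j³ + 144j² + 27j + 1) + 11, so N³ ≡ 11 (mod 16).

Converse. Suppose N³ ≡ 11 (mod 16). The only residue r in {0, …, 15} with r³ ≡ 11 (mod 16) is r = 3, so N ≡ 3 (mod 16).

Both directions hold.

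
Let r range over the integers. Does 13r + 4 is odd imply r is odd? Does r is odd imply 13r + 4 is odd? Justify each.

Both implications hold.

(⟹) Suppose 13r + 4 is odd. Since 13 is odd, 13r and r have the same parity, so 13r + 4 ≡ r + 4 (mod 2). As 4 is even, 13r + 4 is odd exactly when r is odd. Thus r is odd.

(⟸) Conversely, suppose r is odd; write r = 2j + 1. Then 13r + 4 = 13·(2j + 1) + 4 = 2·13j + 17, which is odd.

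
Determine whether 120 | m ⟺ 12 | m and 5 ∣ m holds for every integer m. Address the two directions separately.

(⇒) If 120 ∣ m, write m = 120q. Since 120 = 10·12, m = 12·(10q), so 12 ∣ m; and since 120 = 24·5, m = 5·(24q), so 5 ∣ m.

(⇐) This fails: take m = 60. Both 12 ∣ 60 and 5 ∣ 60, yet 60 is not a multiple of 120 (since 60 = 0·120 + 60), so 120 ∤ 60.

The forward direction holds; the converse fails.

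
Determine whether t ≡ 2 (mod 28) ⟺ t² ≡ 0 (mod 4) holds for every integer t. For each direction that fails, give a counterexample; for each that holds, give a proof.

Forward direction. Suppose t ≡ 2 (mod 28). Then t² ≡ 2² = 4 (mod 28), and since 4 ∣ 28, also t² ≡ 0 (mod 4).

Converse. This fails: take t = 0. Then 0² = 0 ≡ 0 (mod 4), yet 0 ≡ 0 (mod 28), not 2.

Not equivalent: only (⇒) holds.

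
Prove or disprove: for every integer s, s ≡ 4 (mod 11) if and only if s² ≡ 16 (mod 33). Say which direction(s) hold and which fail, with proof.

(⇒) This fails: take s = 15. Then 15 ≡ 4 (mod 11), but 15² = 225 ≡ 27 (mod 33), not 16.

(⇐) This fails: take s = 7. Then 7² = 49 ≡ 16 (mod 33), yet 7 ≡ 7 (mod 11), not 4.

Both directions fail.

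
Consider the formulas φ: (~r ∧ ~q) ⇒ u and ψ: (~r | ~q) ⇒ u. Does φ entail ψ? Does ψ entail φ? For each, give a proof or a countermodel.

Only the reverse direction holds.

Forward direction. This fails. Under r = T, q = F, u = F, the left side is true but the right side is false.

Converse. Assume the antecedent. If r is true, (~r ∧ ~q) ⇒ u reduces to true regardless of the other variables. If r is false, the antecedent forces (r = F, q = F, u = T) or (r = F, q = T, u = T), and (~r ∧ ~q) ⇒ u holds there. Either way (~r ∧ ~q) ⇒ u holds.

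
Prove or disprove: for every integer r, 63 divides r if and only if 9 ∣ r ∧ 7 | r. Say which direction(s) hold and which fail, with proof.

Forward direction. If 63 ∣ r, write r = 63q. Since 63 = 7·9, r = 9·(7q), so 9 ∣ r; and since 63 = 9·7, r = 7·(9q), so 7 ∣ r.

Converse. Suppose 9 ∣ r and 7 ∣ r. Any common multiple of 9 and 7 is a multiple of their lcm; here gcd(9, 7) = 1, so lcm(9, 7) = 9·7 = 63, so 63 ∣ r.

Both implications hold.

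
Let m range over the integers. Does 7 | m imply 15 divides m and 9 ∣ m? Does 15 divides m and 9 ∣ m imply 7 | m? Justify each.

Forward direction. This fails: take m = 7. Certainly 7 ∣ 7, but 15 ∤ 7.

Converse. This fails: take m = 45. Both 15 ∣ 45 and 9 ∣ 45, yet 45 is not a multiple of 7 (since 45 = 6·7 + 3), so 7 ∤ 45.

Both directions fail.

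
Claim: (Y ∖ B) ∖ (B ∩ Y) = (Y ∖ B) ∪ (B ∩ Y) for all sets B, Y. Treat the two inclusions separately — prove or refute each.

The sets are not equal: only the forward inclusion holds.

Reverse inclusion. This inclusion fails. Take B = {1}, Y = {1}; then 1 ∈ (Y ∖ B) ∪ (B ∩ Y) but 1 ∉ (Y ∖ B) ∖ (B ∩ Y).

Forward inclusion. Let x ∈ (Y ∖ B) ∖ (B ∩ Y). Then x ∈ Y and x ∉ B, from which x ∈ (Y ∖ B) ∪ (B ∩ Y).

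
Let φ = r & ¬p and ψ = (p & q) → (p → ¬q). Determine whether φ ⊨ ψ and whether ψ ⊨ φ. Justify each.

The forward direction holds; the converse fails.

(⇐) This fails. Under p = F, r = F, q = F, the left side is false but the right side is true.

(⇒) Assume the antecedent. If p is true, the antecedent cannot hold. If p is false, (p & q) → (p → ¬q) reduces to true regardless of the other variables. Either way (p & q) → (p → ¬q) holds.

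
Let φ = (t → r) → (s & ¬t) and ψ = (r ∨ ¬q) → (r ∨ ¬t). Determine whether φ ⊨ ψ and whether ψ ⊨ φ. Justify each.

(⟹) This fails. Under s = F, q = F, r = F, t = T, the left side is true but the right side is false.

(⟸) This fails. Under s = F, q = F, r = F, t = F, the left side is false but the right side is true.

Both directions fail.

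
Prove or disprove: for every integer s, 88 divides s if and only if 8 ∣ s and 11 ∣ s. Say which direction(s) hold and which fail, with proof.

[⇒] If 88 ∣ s, write s = 88q. Since 88 = 11·8, s = 8·(11q), so 8 ∣ s; and since 88 = 8·11, s = 11·(8q), so 11 ∣ s.

[⇐] Suppose 8 ∣ s and 11 ∣ s. Any common multiple of 8 and 11 is a multiple of their lcm; here gcd(8, 11) = 1, so lcm(8, 11) = 8·11 = 88, so 88 ∣ s.

Equivalent; both directions hold.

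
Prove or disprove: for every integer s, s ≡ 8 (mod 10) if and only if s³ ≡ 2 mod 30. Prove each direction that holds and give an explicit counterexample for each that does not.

[⇒] This fails: take s = 18. Then 18 ≡ 8 (mod 10), but 18³ = 5832 ≡ 12 (mod 30), not 2.

[⇐] Conversely, the residues r modulo 30 with r³ ≡ 2 (mod 30) are exactly {8}, and each is ≡ 8 (mod 10).

Only the reverse direction holds.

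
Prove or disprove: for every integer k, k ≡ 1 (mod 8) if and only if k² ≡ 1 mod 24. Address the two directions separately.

Forward direction. This fails: take k = 9. Then 9 ≡ 1 (mod 8), but 9² = 81 ≡ 9 (mod 24), not 1.

Converse. This fails: take k = 5. Then 5² = 25 ≡ 1 (mod 24), yet 5 ≡ 5 (mod 8), not 1.

Neither direction holds.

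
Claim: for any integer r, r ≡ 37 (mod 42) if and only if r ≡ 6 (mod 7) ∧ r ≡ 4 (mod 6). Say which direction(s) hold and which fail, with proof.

Both directions fail.

(⟹) This fails: r = 37 gives 37 ≡ 37 (mod 42) but 37 ≡ 2 (mod 7), so the conjunction on the right does not hold.

(⟸) This fails: r = 34 satisfies both congruences on the right (34 ≡ 6 mod 7 and 34 ≡ 4 mod 6) yet 34 ≡ 34 (mod 42), not 37.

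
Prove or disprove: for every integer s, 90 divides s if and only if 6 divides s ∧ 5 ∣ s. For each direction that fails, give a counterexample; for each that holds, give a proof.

Not equivalent: only (⇒) holds.

(⟸) This fails: take s = 30. Both 6 ∣ 30 and 5 ∣ 30, yet 30 is not a multiple of 90 (since 30 = 0·90 + 30), so 90 ∤ 30.

(⟹) If 90 ∣ s, write s = 90q. Since 90 = 15·6, s = 6·(15q), so 6 ∣ s; and since 90 = 18·5, s = 5·(18q), so 5 ∣ s.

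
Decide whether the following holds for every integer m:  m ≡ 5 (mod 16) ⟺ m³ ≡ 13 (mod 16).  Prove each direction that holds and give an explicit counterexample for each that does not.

The biconditional holds.

(⇐) Suppose m³ ≡ 13 (mod 16). The only residue r in {0, …, 15} with r³ ≡ 13 (mod 16) is r = 5, so m ≡ 5 (mod 16).

(⇒) Suppose m ≡ 5 (mod 16). Write m = 16j + 5. Then (16j + 5)³ = 4096j³ + 3840j² + 1200j + 125 = 16(256j³ + 240j² + 75j + 7) + 13, so m³ ≡ 13 (mod 16).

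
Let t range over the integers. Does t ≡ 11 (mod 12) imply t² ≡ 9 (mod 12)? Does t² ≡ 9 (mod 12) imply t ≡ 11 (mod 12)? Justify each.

[⇒] This fails: take t = 11. Then 11 ≡ 11 (mod 12), but 11² = 121 ≡ 1 (mod 12), not 9.

[⇐] This fails: take t = 3. Then 3² = 9 ≡ 9 (mod 12), yet 3 ≡ 3 (mod 12), not 11.

(⇒) fails and (⇐) fails.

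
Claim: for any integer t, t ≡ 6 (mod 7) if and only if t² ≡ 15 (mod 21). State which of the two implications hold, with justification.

(⇒) This fails: take t = 13. Then 13 ≡ 6 (mod 7), but 13² = 169 ≡ 1 (mod 21), not 15.

(⇐) This fails: take t = 15. Then 15² = 225 ≡ 15 (mod 21), yet 15 ≡ 1 (mod 7), not 6.

Neither implication holds.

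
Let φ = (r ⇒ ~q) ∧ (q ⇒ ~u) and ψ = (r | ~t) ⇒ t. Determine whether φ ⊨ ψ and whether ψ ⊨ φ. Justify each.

Neither implication holds.

(⇒) This fails. Under t = F, r = F, q = F, u = F, the left side is true but the right side is false.

(⇐) This fails. Under t = T, r = T, q = T, u = F, the left side is false but the right side is true.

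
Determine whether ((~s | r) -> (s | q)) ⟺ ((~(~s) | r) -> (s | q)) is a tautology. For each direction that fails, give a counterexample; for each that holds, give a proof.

Converse. This fails. Under q = F, s = F, r = F, the left side is false but the right side is true.

Forward direction. Assume the antecedent. If q is true, (~(~s) | r) -> (s | q) reduces to true regardless of the other variables. If q is false, the antecedent forces (q = F, s = T, r = F) or (q = F, s = T, r = T), and (~(~s) | r) -> (s | q) holds there. Either way (~(~s) | r) -> (s | q) holds.

Only the forward direction holds.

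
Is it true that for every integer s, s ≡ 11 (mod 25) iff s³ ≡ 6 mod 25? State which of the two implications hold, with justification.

Both directions hold; the statement is true.

Forward direction. Suppose s ≡ 11 (mod 25). Write s = 25j + 11. Then (25j + 11)³ = 15625j³ + 20625j² + 9075j + 1331 = 25(625j³ + 825j² + 363j + 53) + 6, so s³ ≡ 6 (mod 25).

Converse. Suppose s³ ≡ 6 (mod 25). The only residue r in {0, …, 24} with r³ ≡ 6 (mod 25) is r = 11, so s ≡ 11 (mod 25).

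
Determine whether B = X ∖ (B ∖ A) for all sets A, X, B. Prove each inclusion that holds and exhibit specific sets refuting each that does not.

Neither inclusion holds.

(⟹) This inclusion fails. Take A = ∅, X = ∅, B = {1}; then 1 ∈ B but 1 ∉ X ∖ (B ∖ A).

(⟸) This inclusion fails. Take A = ∅, X = {1}, B = ∅; then 1 ∈ X ∖ (B ∖ A) but 1 ∉ B.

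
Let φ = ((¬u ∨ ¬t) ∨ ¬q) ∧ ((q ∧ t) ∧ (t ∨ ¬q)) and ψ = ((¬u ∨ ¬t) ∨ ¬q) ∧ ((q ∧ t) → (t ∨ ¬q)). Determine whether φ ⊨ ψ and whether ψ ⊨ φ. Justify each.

Only the forward implication holds.

(→) Assume the antecedent. If t is true, the antecedent forces (t = T, u = F, q = T), and the consequent holds there. If t is false, the antecedent cannot hold. Either way the consequent holds.

(←) This fails. Under t = F, u = F, q = F, the left side is false but the right side is true.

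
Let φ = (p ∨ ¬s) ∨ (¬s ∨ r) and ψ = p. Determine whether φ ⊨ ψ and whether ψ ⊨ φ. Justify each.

Not equivalent: only (⇐) holds.

(⟸) Assume the antecedent. If p is true, (p ∨ ¬s) ∨ (¬s ∨ r) reduces to true regardless of the other variables. If p is false, the antecedent cannot hold. Either way (p ∨ ¬s) ∨ (¬s ∨ r) holds.

(⟹) This fails. Under p = F, s = F, r = F, the left side is true but the right side is false.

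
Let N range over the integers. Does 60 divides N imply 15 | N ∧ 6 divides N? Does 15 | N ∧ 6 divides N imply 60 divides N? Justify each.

Only the forward implication holds.

(⇒) If 60 ∣ N, write N = 60q. Since 60 = 4·15, N = 15·(4q), so 15 ∣ N; and since 60 = 10·6, N = 6·(10q), so 6 ∣ N.

(⇐) This fails: take N = 30. Both 15 ∣ 30 and 6 ∣ 30, yet 30 is not a multiple of 60 (since 30 = 0·60 + 30), so 60 ∤ 30.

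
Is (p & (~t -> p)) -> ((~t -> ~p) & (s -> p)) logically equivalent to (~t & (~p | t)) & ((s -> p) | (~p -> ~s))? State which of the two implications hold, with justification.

(⇒) This fails. Under t = T, s = F, p = F, the left side is true but the right side is false.

(⇐) Assume the antecedent. If t is true, the antecedent cannot hold. If t is false, the antecedent forces (t = F, s = F, p = F), and the consequent holds there. Either way the consequent holds.

Only the reverse direction holds.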